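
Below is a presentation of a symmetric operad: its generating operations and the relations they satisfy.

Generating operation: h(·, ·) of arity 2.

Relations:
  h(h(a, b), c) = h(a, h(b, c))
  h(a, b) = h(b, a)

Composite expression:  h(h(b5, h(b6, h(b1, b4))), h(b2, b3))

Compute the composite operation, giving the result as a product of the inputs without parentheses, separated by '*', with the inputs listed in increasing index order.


b1 * b2 * b3 * b4 * b5 * b6

Key point: h commutes, so take the b-inputs in any fixed order.
h(b1, b4) flattens to b1 * b4
h(b6, h(b1, b4)) flattens to b6 * b1 * b4
h(b5, h(b6, h(b1, b4))) flattens to b5 * b6 * b1 * b4
h(b2, b3) flattens to b2 * b3
h(h(b5, h(b6, h(b1, b4))), h(b2, b3)) flattens to b5 * b6 * b1 * b4 * b2 * b3
commutativity sorts the factors: b1 * b2 * b3 * b4 * b5 * b6


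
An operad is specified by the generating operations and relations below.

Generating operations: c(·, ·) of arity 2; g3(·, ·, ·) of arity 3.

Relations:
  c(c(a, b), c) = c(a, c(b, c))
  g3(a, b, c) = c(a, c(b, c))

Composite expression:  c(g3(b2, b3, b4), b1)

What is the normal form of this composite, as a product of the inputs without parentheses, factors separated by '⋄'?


Associativity of c dissolves the nesting; only the b-input order survives.
g3(b2, b3, b4) flattens to b2 ⋄ b3 ⋄ b4
c(g3(b2, b3, b4), b1) flattens to b2 ⋄ b3 ⋄ b4 ⋄ b1

b2 ⋄ b3 ⋄ b4 ⋄ b1


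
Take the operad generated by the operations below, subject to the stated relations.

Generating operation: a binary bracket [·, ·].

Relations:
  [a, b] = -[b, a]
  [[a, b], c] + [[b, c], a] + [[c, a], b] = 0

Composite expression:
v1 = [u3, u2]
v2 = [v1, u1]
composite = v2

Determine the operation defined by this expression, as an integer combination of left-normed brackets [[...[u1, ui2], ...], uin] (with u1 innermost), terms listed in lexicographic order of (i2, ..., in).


[[u1, u2], u3] - [[u1, u3], u2]


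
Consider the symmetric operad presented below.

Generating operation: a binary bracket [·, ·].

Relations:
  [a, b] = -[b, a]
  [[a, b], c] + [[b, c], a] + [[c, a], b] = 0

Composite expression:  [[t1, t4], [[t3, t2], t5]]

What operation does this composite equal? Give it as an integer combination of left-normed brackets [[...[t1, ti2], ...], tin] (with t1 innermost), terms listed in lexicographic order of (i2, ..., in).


-[[[[t1, t4], t2], t3], t5] + [[[[t1, t4], t3], t2], t5] + [[[[t1, t4], t5], t2], t3] - [[[[t1, t4], t5], t3], t2]


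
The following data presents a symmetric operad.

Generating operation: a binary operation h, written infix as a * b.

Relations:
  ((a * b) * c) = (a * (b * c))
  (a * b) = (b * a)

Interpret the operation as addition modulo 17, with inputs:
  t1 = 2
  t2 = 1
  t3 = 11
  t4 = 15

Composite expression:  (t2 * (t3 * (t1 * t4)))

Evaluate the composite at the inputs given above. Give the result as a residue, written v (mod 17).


12 (mod 17)

(t1 * t4) = 0
(t3 * (t1 * t4)) = 11
(t2 * (t3 * (t1 * t4))) = 12


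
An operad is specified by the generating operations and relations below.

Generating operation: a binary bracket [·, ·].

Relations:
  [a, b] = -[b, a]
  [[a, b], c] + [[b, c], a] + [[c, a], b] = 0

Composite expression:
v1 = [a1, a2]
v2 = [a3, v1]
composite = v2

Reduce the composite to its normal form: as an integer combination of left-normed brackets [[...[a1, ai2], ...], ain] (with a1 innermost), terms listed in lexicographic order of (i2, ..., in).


Antisymmetry and Jacobi reduce to a1-anchored left-normed brackets.
Composite bracket: [a3, [a1, a2]]
Full expansion: 4 signed words from ab - ba (2^2 = 4).
Collect the words opening with a1:
  sign of a1a2a3 is -1, so it contributes -[[a1, a2], a3]

-[[a1, a2], a3]


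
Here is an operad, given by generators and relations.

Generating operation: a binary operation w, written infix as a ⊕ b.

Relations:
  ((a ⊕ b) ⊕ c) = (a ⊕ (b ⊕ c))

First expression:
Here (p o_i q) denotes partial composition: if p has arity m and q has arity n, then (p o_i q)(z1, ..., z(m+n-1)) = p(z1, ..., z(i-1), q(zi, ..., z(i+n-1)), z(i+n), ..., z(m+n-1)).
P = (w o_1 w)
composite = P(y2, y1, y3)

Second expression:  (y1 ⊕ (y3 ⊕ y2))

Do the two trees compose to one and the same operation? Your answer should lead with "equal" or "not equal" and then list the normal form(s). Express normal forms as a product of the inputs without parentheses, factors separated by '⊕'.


The first expression reduces to y2 ⊕ y1 ⊕ y3
The second expression reduces to y1 ⊕ y3 ⊕ y2
Different reductions; not equal.

not equal; the first gives y2 ⊕ y1 ⊕ y3 and the second y1 ⊕ y3 ⊕ y2


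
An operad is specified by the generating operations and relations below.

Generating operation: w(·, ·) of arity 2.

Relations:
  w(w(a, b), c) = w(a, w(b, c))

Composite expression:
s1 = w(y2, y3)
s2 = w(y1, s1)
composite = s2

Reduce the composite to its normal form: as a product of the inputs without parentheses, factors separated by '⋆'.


y1 ⋆ y2 ⋆ y3

Every regrouping of w is equal, so read the y-inputs in written order.
w(y2, y3) unparenthesizes to y2 ⋆ y3
w(y1, w(y2, y3)) unparenthesizes to y1 ⋆ y2 ⋆ y3


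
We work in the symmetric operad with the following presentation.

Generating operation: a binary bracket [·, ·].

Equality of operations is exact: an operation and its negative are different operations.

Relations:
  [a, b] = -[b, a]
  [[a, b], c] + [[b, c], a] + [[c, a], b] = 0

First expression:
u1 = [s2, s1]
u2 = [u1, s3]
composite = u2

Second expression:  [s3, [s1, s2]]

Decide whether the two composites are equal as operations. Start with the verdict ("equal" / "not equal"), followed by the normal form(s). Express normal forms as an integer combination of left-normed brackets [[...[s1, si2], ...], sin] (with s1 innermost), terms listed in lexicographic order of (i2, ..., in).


equal; the common form is -[[s1, s2], s3]

The first composite normalizes to -[[s1, s2], s3]
The second composite normalizes to -[[s1, s2], s3]
Same normal form: equal.


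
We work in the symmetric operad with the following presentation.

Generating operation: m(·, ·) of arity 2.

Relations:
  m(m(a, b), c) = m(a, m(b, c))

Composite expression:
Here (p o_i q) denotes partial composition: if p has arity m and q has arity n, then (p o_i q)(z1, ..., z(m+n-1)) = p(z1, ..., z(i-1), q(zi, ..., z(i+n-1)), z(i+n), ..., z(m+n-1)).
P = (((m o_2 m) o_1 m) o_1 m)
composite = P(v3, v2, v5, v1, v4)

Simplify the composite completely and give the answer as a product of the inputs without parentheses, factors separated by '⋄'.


v3 ⋄ v2 ⋄ v5 ⋄ v1 ⋄ v4

The m-tree's shape is irrelevant; the v-reading-order decides.
m(v3, v2) reduces to v3 ⋄ v2
m(m(v3, v2), v5) reduces to v3 ⋄ v2 ⋄ v5
m(v1, v4) reduces to v1 ⋄ v4
m(m(m(v3, v2), v5), m(v1, v4)) reduces to v3 ⋄ v2 ⋄ v5 ⋄ v1 ⋄ v4


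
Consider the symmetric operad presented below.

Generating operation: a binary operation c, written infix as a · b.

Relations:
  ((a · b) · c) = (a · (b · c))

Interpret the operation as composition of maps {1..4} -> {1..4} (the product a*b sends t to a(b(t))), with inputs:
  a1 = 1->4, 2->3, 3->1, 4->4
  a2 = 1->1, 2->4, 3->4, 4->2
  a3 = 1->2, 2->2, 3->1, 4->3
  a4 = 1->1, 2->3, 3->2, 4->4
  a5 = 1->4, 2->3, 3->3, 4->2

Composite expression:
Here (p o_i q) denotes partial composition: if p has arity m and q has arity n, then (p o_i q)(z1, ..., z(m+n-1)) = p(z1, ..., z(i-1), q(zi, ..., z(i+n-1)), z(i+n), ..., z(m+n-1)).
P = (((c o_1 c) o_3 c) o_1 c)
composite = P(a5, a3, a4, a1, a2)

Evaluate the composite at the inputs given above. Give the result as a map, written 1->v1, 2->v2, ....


1->3, 2->3, 3->3, 4->3

(a5 · a3) = 1->3, 2->3, 3->4, 4->3
((a5 · a3) · a4) = 1->3, 2->4, 3->3, 4->3
(a1 · a2) = 1->4, 2->4, 3->4, 4->3
(((a5 · a3) · a4) · (a1 · a2)) = 1->3, 2->3, 3->3, 4->3


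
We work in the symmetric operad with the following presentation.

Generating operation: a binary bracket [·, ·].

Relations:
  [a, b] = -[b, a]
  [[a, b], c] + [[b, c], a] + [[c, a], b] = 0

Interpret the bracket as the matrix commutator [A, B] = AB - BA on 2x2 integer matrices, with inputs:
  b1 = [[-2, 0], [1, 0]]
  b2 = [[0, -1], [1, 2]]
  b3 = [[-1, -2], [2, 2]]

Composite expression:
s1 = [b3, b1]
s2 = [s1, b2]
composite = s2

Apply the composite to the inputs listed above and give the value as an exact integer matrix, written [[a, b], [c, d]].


[b3, b1] = [[-2, -4], [-1, 2]]
[[b3, b1], b2] = [[-5, -4], [6, 5]]

[[-5, -4], [6, 5]]


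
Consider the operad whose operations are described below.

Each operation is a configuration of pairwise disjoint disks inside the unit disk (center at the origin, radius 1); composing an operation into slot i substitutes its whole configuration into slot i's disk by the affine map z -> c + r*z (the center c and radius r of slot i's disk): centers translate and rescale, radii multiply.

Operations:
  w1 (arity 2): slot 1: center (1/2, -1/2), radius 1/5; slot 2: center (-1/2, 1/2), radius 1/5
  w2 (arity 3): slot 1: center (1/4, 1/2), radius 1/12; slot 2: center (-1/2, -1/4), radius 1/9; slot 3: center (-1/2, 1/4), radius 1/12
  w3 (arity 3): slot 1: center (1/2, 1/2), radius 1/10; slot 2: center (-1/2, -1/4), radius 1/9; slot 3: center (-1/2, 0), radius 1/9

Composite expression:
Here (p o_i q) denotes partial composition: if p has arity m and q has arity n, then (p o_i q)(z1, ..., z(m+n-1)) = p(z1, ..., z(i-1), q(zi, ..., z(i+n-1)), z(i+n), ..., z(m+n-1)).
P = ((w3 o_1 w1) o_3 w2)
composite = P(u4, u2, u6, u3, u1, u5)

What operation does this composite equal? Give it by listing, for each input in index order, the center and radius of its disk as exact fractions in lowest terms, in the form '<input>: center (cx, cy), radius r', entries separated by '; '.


u1: center (-5/9, -2/9), radius 1/108; u2: center (9/20, 11/20), radius 1/50; u3: center (-5/9, -5/18), radius 1/81; u4: center (11/20, 9/20), radius 1/50; u5: center (-1/2, 0), radius 1/9; u6: center (-17/36, -7/36), radius 1/108

Affine substitution under w3: radii multiply and u-centers shift.
for u4, the 2-step affine chain lands on center (11/20, 9/20), radius 1/50
for u2, the 2-step affine chain lands on center (9/20, 11/20), radius 1/50
for u6, the 2-step affine chain lands on center (-17/36, -7/36), radius 1/108
for u3, the 2-step affine chain lands on center (-5/9, -5/18), radius 1/81
for u1, the 2-step affine chain lands on center (-5/9, -2/9), radius 1/108
for u5, the 1-step affine chain lands on center (-1/2, 0), radius 1/9


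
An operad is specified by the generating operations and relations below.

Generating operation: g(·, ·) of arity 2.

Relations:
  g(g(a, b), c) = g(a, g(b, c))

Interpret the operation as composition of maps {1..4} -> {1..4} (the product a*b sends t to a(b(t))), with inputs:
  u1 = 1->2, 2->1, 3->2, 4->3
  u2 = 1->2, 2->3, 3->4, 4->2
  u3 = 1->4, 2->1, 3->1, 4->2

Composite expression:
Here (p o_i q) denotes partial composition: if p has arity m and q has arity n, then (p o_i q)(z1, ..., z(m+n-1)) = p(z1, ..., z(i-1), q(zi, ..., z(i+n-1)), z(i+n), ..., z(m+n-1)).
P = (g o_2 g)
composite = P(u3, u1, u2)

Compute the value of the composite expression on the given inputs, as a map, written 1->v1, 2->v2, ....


1->4, 2->1, 3->1, 4->4

g(u1, u2) = 1->1, 2->2, 3->3, 4->1
g(u3, g(u1, u2)) = 1->4, 2->1, 3->1, 4->4


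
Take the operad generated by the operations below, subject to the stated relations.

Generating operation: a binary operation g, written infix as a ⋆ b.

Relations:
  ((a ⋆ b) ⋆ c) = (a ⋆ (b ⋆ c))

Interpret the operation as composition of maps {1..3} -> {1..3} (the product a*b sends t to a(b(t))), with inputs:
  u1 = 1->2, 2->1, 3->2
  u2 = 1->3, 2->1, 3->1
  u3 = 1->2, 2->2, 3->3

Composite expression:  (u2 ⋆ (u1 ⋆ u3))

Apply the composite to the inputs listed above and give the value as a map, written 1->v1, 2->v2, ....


1->3, 2->3, 3->1

(u1 ⋆ u3) = 1->1, 2->1, 3->2
(u2 ⋆ (u1 ⋆ u3)) = 1->3, 2->3, 3->1


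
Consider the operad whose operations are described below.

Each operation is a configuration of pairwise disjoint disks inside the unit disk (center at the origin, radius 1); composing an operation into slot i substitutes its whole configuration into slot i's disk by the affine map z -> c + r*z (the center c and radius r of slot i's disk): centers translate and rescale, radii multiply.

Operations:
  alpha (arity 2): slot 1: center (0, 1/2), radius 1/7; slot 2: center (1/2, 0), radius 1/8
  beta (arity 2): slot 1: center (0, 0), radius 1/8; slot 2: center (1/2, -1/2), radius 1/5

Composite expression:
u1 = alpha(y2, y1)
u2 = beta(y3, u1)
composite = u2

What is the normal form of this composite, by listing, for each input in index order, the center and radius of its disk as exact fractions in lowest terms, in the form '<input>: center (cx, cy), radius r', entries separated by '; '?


y1: center (3/5, -1/2), radius 1/40; y2: center (1/2, -2/5), radius 1/35; y3: center (0, 0), radius 1/8


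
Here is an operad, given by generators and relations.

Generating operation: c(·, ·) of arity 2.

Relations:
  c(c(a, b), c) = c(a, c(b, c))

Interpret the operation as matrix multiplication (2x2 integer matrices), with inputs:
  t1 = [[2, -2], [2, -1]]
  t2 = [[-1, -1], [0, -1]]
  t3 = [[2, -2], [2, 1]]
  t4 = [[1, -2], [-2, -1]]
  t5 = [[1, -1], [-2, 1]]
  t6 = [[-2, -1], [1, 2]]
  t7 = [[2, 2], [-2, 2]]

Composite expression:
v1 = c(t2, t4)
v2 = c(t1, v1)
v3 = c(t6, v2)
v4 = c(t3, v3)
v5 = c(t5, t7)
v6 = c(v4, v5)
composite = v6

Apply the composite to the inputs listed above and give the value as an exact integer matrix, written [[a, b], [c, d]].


[[372, 108], [96, 24]]

c(t2, t4) = [[1, 3], [2, 1]]
c(t1, c(t2, t4)) = [[-2, 4], [0, 5]]
c(t6, c(t1, c(t2, t4))) = [[4, -13], [-2, 14]]
c(t3, c(t6, c(t1, c(t2, t4)))) = [[12, -54], [6, -12]]
c(t5, t7) = [[4, 0], [-6, -2]]
c(c(t3, c(t6, c(t1, c(t2, t4)))), c(t5, t7)) = [[372, 108], [96, 24]]


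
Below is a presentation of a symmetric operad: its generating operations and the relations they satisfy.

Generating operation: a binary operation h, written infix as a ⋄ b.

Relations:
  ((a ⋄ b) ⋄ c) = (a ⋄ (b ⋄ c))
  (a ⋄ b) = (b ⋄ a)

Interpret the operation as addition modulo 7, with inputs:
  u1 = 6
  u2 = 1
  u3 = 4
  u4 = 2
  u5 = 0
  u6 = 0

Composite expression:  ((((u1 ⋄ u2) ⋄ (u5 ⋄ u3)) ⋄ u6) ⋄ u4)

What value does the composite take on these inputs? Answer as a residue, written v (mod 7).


6 (mod 7)

(u1 ⋄ u2) = 0
(u5 ⋄ u3) = 4
((u1 ⋄ u2) ⋄ (u5 ⋄ u3)) = 4
(((u1 ⋄ u2) ⋄ (u5 ⋄ u3)) ⋄ u6) = 4
((((u1 ⋄ u2) ⋄ (u5 ⋄ u3)) ⋄ u6) ⋄ u4) = 6


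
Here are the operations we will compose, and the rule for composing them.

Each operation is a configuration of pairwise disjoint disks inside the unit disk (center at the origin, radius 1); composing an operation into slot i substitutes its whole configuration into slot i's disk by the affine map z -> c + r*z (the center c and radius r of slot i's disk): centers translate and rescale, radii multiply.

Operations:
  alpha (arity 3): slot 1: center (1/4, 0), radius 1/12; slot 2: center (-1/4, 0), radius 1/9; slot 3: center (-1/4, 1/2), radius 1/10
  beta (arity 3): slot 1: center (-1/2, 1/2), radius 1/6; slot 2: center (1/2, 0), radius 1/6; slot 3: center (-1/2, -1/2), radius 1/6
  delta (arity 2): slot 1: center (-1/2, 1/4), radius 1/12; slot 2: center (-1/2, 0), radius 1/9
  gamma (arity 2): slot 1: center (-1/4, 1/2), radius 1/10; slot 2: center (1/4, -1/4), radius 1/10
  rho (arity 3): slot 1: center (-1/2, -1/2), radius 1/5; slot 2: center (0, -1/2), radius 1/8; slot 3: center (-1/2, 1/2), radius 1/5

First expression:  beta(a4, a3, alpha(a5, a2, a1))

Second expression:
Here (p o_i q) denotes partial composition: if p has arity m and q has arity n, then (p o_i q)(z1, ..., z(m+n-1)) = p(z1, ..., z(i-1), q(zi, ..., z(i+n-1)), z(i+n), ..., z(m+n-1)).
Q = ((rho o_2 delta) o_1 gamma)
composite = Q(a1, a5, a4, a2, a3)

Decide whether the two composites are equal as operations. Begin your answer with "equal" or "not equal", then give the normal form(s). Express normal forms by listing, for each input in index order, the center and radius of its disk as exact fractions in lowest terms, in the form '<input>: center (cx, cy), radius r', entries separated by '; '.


not equal; first: a1: center (-13/24, -5/12), radius 1/60; a2: center (-13/24, -1/2), radius 1/54; a3: center (1/2, 0), radius 1/6; a4: center (-1/2, 1/2), radius 1/6; a5: center (-11/24, -1/2), radius 1/72; second: a1: center (-11/20, -2/5), radius 1/50; a2: center (-1/16, -1/2), radius 1/72; a3: center (-1/2, 1/2), radius 1/5; a4: center (-1/16, -15/32), radius 1/96; a5: center (-9/20, -11/20), radius 1/50

Normal form of the first expression: a1: center (-13/24, -5/12), radius 1/60; a2: center (-13/24, -1/2), radius 1/54; a3: center (1/2, 0), radius 1/6; a4: center (-1/2, 1/2), radius 1/6; a5: center (-11/24, -1/2), radius 1/72
Normal form of the second expression: a1: center (-11/20, -2/5), radius 1/50; a2: center (-1/16, -1/2), radius 1/72; a3: center (-1/2, 1/2), radius 1/5; a4: center (-1/16, -15/32), radius 1/96; a5: center (-9/20, -11/20), radius 1/50
Distinct normal forms: not equal.


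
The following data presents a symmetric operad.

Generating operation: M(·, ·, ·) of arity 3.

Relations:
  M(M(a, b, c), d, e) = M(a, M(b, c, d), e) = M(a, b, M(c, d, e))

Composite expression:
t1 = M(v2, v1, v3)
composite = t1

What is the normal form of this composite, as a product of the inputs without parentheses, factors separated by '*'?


v2 * v1 * v3

Key point: M is associative — brackets drop, the v-order remains.
M(v2, v1, v3) linearizes to v2 * v1 * v3


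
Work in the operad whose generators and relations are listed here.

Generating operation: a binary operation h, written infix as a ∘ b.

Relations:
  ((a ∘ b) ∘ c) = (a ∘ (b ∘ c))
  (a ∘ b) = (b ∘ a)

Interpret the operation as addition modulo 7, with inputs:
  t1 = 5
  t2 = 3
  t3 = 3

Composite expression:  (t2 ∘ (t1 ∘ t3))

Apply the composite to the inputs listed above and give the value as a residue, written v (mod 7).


4 (mod 7)

(t1 ∘ t3) = 1
(t2 ∘ (t1 ∘ t3)) = 4


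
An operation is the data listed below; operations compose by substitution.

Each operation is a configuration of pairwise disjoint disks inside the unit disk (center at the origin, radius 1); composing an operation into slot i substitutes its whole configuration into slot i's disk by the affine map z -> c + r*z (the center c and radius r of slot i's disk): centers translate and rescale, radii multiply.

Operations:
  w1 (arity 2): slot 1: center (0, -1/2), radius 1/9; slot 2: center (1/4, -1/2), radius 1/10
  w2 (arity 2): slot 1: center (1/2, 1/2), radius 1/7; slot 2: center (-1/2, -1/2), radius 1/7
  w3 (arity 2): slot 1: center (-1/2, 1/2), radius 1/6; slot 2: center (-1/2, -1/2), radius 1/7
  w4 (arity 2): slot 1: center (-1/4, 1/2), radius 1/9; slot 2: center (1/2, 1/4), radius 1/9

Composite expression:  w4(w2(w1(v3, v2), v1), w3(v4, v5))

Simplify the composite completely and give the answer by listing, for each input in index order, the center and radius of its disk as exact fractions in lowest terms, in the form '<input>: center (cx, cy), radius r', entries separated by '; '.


v1: center (-11/36, 4/9), radius 1/63; v2: center (-4/21, 23/42), radius 1/630; v3: center (-7/36, 23/42), radius 1/567; v4: center (4/9, 11/36), radius 1/54; v5: center (4/9, 7/36), radius 1/63


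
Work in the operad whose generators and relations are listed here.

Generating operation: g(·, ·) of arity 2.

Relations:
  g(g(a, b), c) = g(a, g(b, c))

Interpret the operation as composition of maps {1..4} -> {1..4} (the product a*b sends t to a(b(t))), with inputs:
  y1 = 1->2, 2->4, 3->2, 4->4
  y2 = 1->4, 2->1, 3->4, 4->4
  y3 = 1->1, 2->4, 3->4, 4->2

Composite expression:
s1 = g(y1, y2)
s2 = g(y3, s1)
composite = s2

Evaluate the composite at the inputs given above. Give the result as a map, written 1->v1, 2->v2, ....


1->2, 2->4, 3->2, 4->2

g(y1, y2) = 1->4, 2->2, 3->4, 4->4
g(y3, g(y1, y2)) = 1->2, 2->4, 3->2, 4->2


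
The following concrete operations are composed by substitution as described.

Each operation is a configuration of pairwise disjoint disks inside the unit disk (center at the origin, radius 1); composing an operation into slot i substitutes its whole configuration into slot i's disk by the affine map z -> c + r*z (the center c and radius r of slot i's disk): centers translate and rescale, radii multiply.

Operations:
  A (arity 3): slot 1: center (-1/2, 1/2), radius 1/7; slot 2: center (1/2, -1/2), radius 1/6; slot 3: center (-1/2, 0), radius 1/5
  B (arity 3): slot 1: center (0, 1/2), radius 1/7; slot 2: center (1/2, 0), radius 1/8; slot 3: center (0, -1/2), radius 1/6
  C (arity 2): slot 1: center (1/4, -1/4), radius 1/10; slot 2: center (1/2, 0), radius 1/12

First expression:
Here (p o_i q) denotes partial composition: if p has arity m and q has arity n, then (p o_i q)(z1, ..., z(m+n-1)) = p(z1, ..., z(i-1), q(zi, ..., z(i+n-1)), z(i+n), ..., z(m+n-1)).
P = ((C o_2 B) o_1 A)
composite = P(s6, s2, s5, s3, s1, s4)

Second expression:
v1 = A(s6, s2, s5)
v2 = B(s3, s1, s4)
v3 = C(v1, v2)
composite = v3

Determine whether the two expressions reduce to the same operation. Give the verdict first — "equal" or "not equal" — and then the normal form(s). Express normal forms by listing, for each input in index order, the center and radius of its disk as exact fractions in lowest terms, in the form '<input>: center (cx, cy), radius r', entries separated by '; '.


equal — both sides give s1: center (13/24, 0), radius 1/96; s2: center (3/10, -3/10), radius 1/60; s3: center (1/2, 1/24), radius 1/84; s4: center (1/2, -1/24), radius 1/72; s5: center (1/5, -1/4), radius 1/50; s6: center (1/5, -1/5), radius 1/70

Reducing the first expression gives s1: center (13/24, 0), radius 1/96; s2: center (3/10, -3/10), radius 1/60; s3: center (1/2, 1/24), radius 1/84; s4: center (1/2, -1/24), radius 1/72; s5: center (1/5, -1/4), radius 1/50; s6: center (1/5, -1/5), radius 1/70
Reducing the second expression gives s1: center (13/24, 0), radius 1/96; s2: center (3/10, -3/10), radius 1/60; s3: center (1/2, 1/24), radius 1/84; s4: center (1/2, -1/24), radius 1/72; s5: center (1/5, -1/4), radius 1/50; s6: center (1/5, -1/5), radius 1/70
Same normal form: equal.


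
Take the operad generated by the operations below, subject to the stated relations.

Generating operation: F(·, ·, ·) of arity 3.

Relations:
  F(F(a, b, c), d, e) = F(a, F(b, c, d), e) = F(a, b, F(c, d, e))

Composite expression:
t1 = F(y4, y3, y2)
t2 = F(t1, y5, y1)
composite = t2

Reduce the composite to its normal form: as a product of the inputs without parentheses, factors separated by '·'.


y4 · y3 · y2 · y5 · y1


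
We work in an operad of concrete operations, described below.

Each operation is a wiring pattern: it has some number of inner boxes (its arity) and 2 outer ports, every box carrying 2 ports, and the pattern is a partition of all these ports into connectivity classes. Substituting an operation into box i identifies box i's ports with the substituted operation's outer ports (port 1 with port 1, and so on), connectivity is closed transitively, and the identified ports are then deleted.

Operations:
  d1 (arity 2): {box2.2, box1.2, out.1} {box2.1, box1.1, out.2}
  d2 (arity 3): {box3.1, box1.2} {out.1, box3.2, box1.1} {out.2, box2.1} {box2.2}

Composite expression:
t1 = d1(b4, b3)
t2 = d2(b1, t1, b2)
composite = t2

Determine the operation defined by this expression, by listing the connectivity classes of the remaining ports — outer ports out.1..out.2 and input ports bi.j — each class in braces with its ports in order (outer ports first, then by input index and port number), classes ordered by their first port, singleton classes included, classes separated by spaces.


{out.1, b1.1, b2.2} {out.2, b3.2, b4.2} {b1.2, b2.1} {b3.1, b4.1}

Treat the ports identified at d2 as solder joints: merge, then drop.
after d1, the pattern on (b4, b3) reads {out.1, b3.2, b4.2} {out.2, b3.1, b4.1} (out.j = its outer ports)
after d2, the pattern on (b1, b4, b3, b2) reads {out.1, b1.1, b2.2} {out.2, b3.2, b4.2} {b1.2, b2.1} {b3.1, b4.1} (out.j = its outer ports)


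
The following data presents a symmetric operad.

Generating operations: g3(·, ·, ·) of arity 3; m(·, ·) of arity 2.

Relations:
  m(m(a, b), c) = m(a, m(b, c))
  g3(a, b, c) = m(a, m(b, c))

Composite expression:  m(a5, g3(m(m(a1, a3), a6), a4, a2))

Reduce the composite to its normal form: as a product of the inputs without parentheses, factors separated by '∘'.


All parenthesizations of m agree; list the a-inputs left to right.
m(a1, a3) spells out as a1 ∘ a3
m(m(a1, a3), a6) spells out as a1 ∘ a3 ∘ a6
g3(m(m(a1, a3), a6), a4, a2) spells out as a1 ∘ a3 ∘ a6 ∘ a4 ∘ a2
m(a5, g3(m(m(a1, a3), a6), a4, a2)) spells out as a5 ∘ a1 ∘ a3 ∘ a6 ∘ a4 ∘ a2

a5 ∘ a1 ∘ a3 ∘ a6 ∘ a4 ∘ a2


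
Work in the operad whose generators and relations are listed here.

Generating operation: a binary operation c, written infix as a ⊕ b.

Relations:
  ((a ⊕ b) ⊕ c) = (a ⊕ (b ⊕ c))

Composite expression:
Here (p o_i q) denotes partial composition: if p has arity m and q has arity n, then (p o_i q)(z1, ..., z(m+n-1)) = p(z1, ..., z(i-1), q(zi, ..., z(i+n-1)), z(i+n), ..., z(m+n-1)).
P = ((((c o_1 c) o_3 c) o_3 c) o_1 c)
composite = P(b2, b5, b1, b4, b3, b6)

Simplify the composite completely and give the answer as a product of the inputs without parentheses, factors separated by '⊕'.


b2 ⊕ b5 ⊕ b1 ⊕ b4 ⊕ b3 ⊕ b6

Every regrouping of c is equal, so read the b-inputs in written order.
(b2 ⊕ b5) linearizes to b2 ⊕ b5
((b2 ⊕ b5) ⊕ b1) linearizes to b2 ⊕ b5 ⊕ b1
(b4 ⊕ b3) linearizes to b4 ⊕ b3
((b4 ⊕ b3) ⊕ b6) linearizes to b4 ⊕ b3 ⊕ b6
(((b2 ⊕ b5) ⊕ b1) ⊕ ((b4 ⊕ b3) ⊕ b6)) linearizes to b2 ⊕ b5 ⊕ b1 ⊕ b4 ⊕ b3 ⊕ b6


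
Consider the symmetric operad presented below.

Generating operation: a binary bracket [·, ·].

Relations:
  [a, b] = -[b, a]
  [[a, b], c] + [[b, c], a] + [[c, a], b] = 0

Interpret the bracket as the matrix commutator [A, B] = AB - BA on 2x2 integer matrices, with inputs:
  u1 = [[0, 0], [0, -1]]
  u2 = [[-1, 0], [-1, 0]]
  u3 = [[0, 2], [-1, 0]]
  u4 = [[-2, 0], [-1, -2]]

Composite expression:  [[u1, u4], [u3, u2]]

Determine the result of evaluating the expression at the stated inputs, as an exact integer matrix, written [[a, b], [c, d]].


[[-2, 0], [-4, 2]]

[u1, u4] = [[0, 0], [1, 0]]
[u3, u2] = [[-2, 2], [1, 2]]
[[u1, u4], [u3, u2]] = [[-2, 0], [-4, 2]]


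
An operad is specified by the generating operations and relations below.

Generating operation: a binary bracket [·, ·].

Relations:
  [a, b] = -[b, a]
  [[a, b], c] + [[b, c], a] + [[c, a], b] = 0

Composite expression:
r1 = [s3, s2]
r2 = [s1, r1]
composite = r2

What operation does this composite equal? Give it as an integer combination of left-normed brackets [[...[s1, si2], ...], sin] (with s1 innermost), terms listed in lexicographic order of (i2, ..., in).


-[[s1, s2], s3] + [[s1, s3], s2]

Skip Jacobi rewriting: expand, keep s1-initial words, read off terms.
Composite bracket: [s1, [s3, s2]]
Under [a, b] = ab - ba we get 4 signed associative words (2^2 = 4).
Coefficients come from the s1-initial words:
  word s1s2s3 has sign -1, contributing -[[s1, s2], s3]
  word s1s3s2 has sign +1, contributing +[[s1, s3], s2]


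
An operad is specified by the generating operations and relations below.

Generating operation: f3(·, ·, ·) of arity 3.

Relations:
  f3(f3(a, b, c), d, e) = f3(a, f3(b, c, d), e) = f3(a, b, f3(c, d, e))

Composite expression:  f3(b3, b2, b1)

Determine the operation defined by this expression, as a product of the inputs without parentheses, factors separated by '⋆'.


b3 ⋆ b2 ⋆ b1

Associativity of f3 dissolves the nesting; only the b-input order survives.
f3(b3, b2, b1) spells out as b3 ⋆ b2 ⋆ b1


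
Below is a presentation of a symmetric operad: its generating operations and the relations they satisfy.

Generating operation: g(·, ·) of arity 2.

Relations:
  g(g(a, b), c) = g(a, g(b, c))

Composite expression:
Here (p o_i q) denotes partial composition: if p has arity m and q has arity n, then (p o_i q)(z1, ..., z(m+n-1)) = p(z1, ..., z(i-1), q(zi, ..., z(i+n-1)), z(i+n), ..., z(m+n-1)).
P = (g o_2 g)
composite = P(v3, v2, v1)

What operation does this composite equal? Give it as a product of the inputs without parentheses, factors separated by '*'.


All parenthesizations of g agree; list the v-inputs left to right.
g(v2, v1) collapses to v2 * v1
g(v3, g(v2, v1)) collapses to v3 * v2 * v1

v3 * v2 * v1


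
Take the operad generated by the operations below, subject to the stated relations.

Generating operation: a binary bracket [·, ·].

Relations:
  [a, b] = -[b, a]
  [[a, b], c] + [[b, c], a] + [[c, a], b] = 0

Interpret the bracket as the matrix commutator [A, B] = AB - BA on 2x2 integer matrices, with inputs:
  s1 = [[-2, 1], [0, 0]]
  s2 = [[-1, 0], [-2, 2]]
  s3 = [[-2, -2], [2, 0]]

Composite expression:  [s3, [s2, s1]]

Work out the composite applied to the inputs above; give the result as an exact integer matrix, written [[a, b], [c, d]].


[[-2, 14], [16, 2]]

[s2, s1] = [[2, -3], [4, -2]]
[s3, [s2, s1]] = [[-2, 14], [16, 2]]


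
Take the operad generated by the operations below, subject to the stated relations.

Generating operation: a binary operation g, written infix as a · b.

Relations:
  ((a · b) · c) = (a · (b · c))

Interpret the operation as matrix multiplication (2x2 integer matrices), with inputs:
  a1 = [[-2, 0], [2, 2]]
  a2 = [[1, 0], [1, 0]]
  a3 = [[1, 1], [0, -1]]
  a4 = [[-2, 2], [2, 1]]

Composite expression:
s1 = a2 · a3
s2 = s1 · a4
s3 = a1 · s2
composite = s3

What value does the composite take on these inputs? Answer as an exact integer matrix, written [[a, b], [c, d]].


[[0, -6], [0, 12]]

(a2 · a3) = [[1, 1], [1, 1]]
((a2 · a3) · a4) = [[0, 3], [0, 3]]
(a1 · ((a2 · a3) · a4)) = [[0, -6], [0, 12]]


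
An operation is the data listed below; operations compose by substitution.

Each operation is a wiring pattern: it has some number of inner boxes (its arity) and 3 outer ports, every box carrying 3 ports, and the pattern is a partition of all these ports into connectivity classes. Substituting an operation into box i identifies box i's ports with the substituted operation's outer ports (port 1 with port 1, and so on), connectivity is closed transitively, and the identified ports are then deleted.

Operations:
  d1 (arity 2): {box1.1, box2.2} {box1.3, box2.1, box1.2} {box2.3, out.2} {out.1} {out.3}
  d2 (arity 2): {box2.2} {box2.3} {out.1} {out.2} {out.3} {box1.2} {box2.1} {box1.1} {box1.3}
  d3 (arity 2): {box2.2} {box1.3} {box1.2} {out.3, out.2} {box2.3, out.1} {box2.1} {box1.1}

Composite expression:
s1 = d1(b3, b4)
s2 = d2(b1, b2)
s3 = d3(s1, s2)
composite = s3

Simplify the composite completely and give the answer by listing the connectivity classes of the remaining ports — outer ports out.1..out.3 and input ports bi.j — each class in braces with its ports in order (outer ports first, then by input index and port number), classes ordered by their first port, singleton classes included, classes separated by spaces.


Two ports join when wires chain via d3-identified ports.
the subtree at d1 composes to {out.1} {out.2, b4.3} {out.3} {b3.1, b4.2} {b3.2, b3.3, b4.1} on (b3, b4); out.j = own outer ports
the subtree at d2 composes to {out.1} {out.2} {out.3} {b1.1} {b1.2} {b1.3} {b2.1} {b2.2} {b2.3} on (b1, b2); out.j = own outer ports
the subtree at d3 composes to {out.1} {out.2, out.3} {b1.1} {b1.2} {b1.3} {b2.1} {b2.2} {b2.3} {b3.1, b4.2} {b3.2, b3.3, b4.1} {b4.3} on (b3, b4, b1, b2); out.j = own outer ports

{out.1} {out.2, out.3} {b1.1} {b1.2} {b1.3} {b2.1} {b2.2} {b2.3} {b3.1, b4.2} {b3.2, b3.3, b4.1} {b4.3}


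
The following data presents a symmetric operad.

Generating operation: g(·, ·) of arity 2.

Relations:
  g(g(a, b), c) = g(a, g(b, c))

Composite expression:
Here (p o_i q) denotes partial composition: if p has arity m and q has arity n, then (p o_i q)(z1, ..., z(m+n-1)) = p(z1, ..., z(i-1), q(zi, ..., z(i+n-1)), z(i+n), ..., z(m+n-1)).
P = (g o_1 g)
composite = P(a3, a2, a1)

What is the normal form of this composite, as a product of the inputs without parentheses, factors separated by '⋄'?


a3 ⋄ a2 ⋄ a1


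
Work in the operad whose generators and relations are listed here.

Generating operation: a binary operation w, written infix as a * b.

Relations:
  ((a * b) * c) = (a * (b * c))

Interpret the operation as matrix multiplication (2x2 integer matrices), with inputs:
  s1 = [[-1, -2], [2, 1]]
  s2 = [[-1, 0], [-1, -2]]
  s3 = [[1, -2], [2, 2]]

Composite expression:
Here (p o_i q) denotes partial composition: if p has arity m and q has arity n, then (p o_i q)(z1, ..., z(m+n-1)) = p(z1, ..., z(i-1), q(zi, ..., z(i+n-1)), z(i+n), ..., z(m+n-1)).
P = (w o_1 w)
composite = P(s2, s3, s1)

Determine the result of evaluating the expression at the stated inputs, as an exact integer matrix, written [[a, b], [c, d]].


[[5, 4], [1, 8]]

(s2 * s3) = [[-1, 2], [-5, -2]]
((s2 * s3) * s1) = [[5, 4], [1, 8]]


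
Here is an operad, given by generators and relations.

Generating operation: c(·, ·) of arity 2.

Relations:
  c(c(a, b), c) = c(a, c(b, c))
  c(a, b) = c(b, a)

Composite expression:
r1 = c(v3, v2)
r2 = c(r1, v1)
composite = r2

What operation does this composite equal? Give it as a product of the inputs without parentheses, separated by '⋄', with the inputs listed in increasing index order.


v1 ⋄ v2 ⋄ v3

Both nesting and order wash out for c; what remains is which v's occur.
c(v3, v2) spells out as v3 ⋄ v2
c(c(v3, v2), v1) spells out as v3 ⋄ v2 ⋄ v1
putting the inputs in ascending order: v1 ⋄ v2 ⋄ v3


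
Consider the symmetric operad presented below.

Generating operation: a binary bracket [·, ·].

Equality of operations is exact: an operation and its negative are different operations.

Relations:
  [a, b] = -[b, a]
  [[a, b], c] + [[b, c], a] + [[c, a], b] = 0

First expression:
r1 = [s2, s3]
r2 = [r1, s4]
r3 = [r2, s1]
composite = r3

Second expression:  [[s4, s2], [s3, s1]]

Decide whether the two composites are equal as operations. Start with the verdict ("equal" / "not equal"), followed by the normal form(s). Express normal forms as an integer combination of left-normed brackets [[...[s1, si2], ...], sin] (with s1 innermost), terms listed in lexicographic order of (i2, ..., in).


not equal: they reduce to -[[[s1, s2], s3], s4] + [[[s1, s3], s2], s4] + [[[s1, s4], s2], s3] - [[[s1, s4], s3], s2] and -[[[s1, s3], s2], s4] + [[[s1, s3], s4], s2]

The first expression reduces to -[[[s1, s2], s3], s4] + [[[s1, s3], s2], s4] + [[[s1, s4], s2], s3] - [[[s1, s4], s3], s2]
The second expression reduces to -[[[s1, s3], s2], s4] + [[[s1, s3], s4], s2]
The normal forms differ: not equal.


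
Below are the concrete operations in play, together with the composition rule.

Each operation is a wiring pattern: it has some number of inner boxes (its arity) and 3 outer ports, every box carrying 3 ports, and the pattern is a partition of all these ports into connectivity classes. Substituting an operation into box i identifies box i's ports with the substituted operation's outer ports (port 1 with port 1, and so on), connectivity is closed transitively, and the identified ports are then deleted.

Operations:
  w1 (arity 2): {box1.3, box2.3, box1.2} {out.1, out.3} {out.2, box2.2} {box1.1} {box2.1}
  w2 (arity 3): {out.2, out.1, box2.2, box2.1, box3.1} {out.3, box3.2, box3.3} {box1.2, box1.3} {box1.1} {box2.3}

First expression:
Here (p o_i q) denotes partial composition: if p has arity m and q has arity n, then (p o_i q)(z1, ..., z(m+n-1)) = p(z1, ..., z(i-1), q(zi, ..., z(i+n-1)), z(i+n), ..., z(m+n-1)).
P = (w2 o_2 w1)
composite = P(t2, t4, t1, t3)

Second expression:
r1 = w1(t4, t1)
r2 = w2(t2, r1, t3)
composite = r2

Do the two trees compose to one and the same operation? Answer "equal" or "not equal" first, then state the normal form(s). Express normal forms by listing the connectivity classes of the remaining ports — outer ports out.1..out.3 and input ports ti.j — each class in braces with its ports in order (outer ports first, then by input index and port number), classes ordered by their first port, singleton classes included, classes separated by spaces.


In normal form, the first expression is {out.1, out.2, t1.2, t3.1} {out.3, t3.2, t3.3} {t1.1} {t1.3, t4.2, t4.3} {t2.1} {t2.2, t2.3} {t4.1}
In normal form, the second expression is {out.1, out.2, t1.2, t3.1} {out.3, t3.2, t3.3} {t1.1} {t1.3, t4.2, t4.3} {t2.1} {t2.2, t2.3} {t4.1}
Both agree, so they are equal.

equal; both compose to {out.1, out.2, t1.2, t3.1} {out.3, t3.2, t3.3} {t1.1} {t1.3, t4.2, t4.3} {t2.1} {t2.2, t2.3} {t4.1}


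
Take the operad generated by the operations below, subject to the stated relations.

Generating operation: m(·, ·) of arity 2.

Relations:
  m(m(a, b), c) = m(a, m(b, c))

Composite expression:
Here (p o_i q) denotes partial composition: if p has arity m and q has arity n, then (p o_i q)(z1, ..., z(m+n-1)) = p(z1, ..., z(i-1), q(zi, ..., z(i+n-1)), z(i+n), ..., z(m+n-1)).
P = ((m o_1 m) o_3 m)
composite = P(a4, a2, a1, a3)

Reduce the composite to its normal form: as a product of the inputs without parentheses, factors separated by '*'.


a4 * a2 * a1 * a3

Key point: m is associative — brackets drop, the a-order remains.
m(a4, a2) collapses to a4 * a2
m(a1, a3) collapses to a1 * a3
m(m(a4, a2), m(a1, a3)) collapses to a4 * a2 * a1 * a3


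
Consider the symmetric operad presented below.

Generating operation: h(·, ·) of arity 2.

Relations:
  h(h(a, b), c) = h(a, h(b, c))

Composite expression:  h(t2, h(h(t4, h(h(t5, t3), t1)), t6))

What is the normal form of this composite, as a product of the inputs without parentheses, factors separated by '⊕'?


Associativity of h dissolves the nesting; only the t-input order survives.
h(t5, t3) linearizes to t5 ⊕ t3
h(h(t5, t3), t1) linearizes to t5 ⊕ t3 ⊕ t1
h(t4, h(h(t5, t3), t1)) linearizes to t4 ⊕ t5 ⊕ t3 ⊕ t1
h(h(t4, h(h(t5, t3), t1)), t6) linearizes to t4 ⊕ t5 ⊕ t3 ⊕ t1 ⊕ t6
h(t2, h(h(t4, h(h(t5, t3), t1)), t6)) linearizes to t2 ⊕ t4 ⊕ t5 ⊕ t3 ⊕ t1 ⊕ t6

t2 ⊕ t4 ⊕ t5 ⊕ t3 ⊕ t1 ⊕ t6


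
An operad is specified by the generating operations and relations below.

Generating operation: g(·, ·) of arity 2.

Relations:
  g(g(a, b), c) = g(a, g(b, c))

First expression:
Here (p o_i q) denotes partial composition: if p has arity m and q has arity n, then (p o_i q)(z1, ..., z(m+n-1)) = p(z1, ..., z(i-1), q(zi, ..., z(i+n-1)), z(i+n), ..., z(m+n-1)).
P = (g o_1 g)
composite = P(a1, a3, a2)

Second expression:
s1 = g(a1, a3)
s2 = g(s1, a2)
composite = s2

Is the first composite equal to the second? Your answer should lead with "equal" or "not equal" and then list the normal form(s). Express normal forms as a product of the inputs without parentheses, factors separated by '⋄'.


equal: each reduces to a1 ⋄ a3 ⋄ a2

The first expression, normalized: a1 ⋄ a3 ⋄ a2
The second expression, normalized: a1 ⋄ a3 ⋄ a2
The normal forms match — equal.


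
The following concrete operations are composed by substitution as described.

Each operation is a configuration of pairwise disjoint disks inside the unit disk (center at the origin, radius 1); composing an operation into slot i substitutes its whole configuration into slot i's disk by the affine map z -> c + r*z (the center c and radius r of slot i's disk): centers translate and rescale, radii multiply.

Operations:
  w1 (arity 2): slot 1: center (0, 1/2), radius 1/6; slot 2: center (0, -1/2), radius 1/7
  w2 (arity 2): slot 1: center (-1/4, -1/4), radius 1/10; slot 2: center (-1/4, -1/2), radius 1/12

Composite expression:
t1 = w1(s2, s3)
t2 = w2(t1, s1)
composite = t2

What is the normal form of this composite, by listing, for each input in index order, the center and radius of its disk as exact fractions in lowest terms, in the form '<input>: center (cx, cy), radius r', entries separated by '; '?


s1: center (-1/4, -1/2), radius 1/12; s2: center (-1/4, -1/5), radius 1/60; s3: center (-1/4, -3/10), radius 1/70

Below w2, radii multiply path by path; the s-disk centers shift.
s2: after 2 affine steps, its disk has center (-1/4, -1/5), radius 1/60
s3: after 2 affine steps, its disk has center (-1/4, -3/10), radius 1/70
s1: after 1 affine step, its disk has center (-1/4, -1/2), radius 1/12
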